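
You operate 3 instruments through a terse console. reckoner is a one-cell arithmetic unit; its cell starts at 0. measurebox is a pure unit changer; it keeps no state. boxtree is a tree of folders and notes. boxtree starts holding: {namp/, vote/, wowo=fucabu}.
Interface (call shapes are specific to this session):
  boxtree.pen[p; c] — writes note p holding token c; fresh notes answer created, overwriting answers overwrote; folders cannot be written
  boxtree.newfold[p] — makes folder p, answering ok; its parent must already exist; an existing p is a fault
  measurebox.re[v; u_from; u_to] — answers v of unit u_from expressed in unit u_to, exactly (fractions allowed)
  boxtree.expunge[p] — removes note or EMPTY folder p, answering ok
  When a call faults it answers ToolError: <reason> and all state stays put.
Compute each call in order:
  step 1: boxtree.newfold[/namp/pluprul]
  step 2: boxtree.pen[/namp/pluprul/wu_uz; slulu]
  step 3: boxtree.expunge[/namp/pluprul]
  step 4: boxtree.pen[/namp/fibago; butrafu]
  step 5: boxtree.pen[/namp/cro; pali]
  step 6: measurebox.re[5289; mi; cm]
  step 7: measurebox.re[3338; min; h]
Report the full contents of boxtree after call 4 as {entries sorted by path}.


Answer: {namp/, namp/fibago=butrafu, namp/pluprul/, namp/pluprul/wu_uz=slulu, vote/, wowo=fucabu}

Derivation:
$ boxtree.newfold /namp/pluprul
[out] ok
$ boxtree.pen /namp/pluprul/wu_uz slulu
[out] created
$ boxtree.expunge /namp/pluprul
[out] ToolError: not empty
$ boxtree.pen /namp/fibago butrafu
[out] created
$ boxtree.pen /namp/cro pali
[out] created
$ measurebox.re 5289 mi cm
[out] 4255910208/5
$ measurebox.re 3338 min h
[out] 1669/30


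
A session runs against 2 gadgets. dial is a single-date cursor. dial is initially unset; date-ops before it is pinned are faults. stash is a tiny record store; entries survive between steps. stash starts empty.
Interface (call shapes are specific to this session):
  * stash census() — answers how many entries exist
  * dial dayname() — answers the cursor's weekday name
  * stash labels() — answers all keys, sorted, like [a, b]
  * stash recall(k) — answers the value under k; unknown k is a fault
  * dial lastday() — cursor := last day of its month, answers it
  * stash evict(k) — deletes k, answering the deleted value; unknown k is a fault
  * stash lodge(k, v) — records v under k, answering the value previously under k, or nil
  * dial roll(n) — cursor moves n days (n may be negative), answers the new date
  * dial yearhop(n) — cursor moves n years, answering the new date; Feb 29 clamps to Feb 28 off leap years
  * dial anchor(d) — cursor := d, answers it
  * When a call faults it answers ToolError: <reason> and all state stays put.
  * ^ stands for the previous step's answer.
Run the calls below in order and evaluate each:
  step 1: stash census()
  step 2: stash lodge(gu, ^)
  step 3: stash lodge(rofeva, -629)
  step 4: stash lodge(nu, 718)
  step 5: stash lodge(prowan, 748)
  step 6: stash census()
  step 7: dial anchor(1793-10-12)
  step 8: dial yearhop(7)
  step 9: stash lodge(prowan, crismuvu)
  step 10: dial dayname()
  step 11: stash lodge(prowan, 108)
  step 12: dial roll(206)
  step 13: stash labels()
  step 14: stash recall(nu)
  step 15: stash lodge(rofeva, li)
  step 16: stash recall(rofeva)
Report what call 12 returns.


Answer: 1801-05-06

Derivation:
Then stash census, and observe 0.
I call stash lodge with k='gu', v='^', and observe nil.
I call stash lodge with k='rofeva', v='-629', which returns nil.
Using stash lodge with k='nu', v='718', → nil.
Invoking stash lodge with k='prowan', v='748', which returns nil.
I use stash census(), and get 4.
I try dial anchor with d='1793-10-12', and see 1793-10-12.
Calling dial yearhop with n='7', yielding 1800-10-12.
I call stash lodge with k='prowan', v='crismuvu', → 748.
Now I run dial dayname, and see Sunday.
Next I call stash lodge with k='prowan', v='108', giving crismuvu.
I invoke dial roll with n='206', — result: 1801-05-06.
I use stash labels(): [gu, nu, prowan, rofeva].
I invoke stash recall with k='nu', and see 718.
Using stash lodge with k='rofeva', v='li': -629.
I use stash recall with k='rofeva', which returns li.


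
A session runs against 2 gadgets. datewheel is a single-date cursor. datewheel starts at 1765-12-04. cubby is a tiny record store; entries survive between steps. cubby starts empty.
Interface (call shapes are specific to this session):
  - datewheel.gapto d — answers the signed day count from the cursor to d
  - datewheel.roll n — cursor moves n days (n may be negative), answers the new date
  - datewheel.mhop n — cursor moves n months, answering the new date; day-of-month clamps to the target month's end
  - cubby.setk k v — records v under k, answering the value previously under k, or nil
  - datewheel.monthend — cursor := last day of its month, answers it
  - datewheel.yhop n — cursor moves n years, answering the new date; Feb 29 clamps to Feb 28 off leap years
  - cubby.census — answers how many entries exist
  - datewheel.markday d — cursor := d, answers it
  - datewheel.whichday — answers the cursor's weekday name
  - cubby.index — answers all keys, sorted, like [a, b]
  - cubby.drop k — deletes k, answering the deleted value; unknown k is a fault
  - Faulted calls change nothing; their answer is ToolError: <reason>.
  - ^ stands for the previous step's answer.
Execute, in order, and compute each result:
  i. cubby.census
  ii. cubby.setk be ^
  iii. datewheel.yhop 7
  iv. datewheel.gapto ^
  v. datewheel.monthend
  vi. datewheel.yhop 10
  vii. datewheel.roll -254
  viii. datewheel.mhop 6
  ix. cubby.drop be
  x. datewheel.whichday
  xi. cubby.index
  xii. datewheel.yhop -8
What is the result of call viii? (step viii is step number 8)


Then census(), — result: 0.
I use setk on k→be, v→^: nil.
Next I call yhop on n→7, yielding 1772-12-04.
I run gapto on d→^, yielding 0.
I use monthend, yielding 1772-12-31.
I call yhop on n→10, and see 1782-12-31.
Then roll on n→-254, — result: 1782-04-21.
Calling mhop on n→6, → 1782-10-21.
Next I call drop on k→be, giving 0.
I call whichday, which returns Monday.
Next I call index, and get [].
I try yhop on n→-8: 1774-10-21.

Answer: 1782-10-21


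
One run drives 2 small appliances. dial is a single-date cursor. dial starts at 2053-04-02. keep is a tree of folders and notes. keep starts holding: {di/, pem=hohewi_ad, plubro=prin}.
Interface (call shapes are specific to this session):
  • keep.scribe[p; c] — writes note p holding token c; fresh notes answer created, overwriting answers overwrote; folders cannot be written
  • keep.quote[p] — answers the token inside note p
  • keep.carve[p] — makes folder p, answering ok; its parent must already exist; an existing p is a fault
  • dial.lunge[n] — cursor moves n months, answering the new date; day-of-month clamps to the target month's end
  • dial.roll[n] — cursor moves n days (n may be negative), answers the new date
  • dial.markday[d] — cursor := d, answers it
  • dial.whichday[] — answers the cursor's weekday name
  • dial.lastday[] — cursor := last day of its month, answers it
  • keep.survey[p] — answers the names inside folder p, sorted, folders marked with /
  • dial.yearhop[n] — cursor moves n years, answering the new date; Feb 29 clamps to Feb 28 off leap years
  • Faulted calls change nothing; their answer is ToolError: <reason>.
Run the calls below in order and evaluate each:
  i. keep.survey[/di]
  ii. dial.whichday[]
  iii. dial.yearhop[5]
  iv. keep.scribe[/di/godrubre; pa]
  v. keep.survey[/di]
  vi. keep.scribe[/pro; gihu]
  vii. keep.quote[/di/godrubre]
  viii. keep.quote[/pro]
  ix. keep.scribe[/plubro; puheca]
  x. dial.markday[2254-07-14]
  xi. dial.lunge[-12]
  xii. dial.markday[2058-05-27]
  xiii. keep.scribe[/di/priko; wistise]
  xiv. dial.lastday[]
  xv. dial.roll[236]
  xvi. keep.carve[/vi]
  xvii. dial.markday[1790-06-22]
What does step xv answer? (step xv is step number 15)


Answer: 2059-01-22

Derivation:
> keep.survey p=/di
= []
> dial.whichday
= Wednesday
> dial.yearhop n=5
= 2058-04-02
> keep.scribe p=/di/godrubre c=pa
= created
> keep.survey p=/di
= [godrubre]
> keep.scribe p=/pro c=gihu
= created
> keep.quote p=/di/godrubre
= pa
> keep.quote p=/pro
= gihu
> keep.scribe p=/plubro c=puheca
= overwrote
> dial.markday d=2254-07-14
= 2254-07-14
> dial.lunge n=-12
= 2253-07-14
> dial.markday d=2058-05-27
= 2058-05-27
> keep.scribe p=/di/priko c=wistise
= created
> dial.lastday
= 2058-05-31
> dial.roll n=236
= 2059-01-22
> keep.carve p=/vi
= ok
> dial.markday d=1790-06-22
= 1790-06-22


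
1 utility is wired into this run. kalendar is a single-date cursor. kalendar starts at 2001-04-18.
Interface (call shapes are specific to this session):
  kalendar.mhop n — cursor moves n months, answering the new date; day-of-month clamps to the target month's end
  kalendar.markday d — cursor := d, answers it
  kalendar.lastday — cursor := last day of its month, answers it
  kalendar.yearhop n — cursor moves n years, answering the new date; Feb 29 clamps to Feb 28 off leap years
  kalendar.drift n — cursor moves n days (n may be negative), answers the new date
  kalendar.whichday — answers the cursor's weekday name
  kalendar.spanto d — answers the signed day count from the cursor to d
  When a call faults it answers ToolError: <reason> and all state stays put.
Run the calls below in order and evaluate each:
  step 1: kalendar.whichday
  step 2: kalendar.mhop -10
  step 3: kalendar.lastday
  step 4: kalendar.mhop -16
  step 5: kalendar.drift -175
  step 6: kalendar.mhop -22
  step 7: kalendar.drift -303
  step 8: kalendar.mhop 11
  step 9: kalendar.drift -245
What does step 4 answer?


% whichday
  Wednesday
% mhop -10
  2000-06-18
% lastday
  2000-06-30
% mhop -16
  1999-02-28
% drift -175
  1998-09-06
% mhop -22
  1996-11-06
% drift -303
  1996-01-08
% mhop 11
  1996-12-08
% drift -245
  1996-04-07

Answer: 1999-02-28


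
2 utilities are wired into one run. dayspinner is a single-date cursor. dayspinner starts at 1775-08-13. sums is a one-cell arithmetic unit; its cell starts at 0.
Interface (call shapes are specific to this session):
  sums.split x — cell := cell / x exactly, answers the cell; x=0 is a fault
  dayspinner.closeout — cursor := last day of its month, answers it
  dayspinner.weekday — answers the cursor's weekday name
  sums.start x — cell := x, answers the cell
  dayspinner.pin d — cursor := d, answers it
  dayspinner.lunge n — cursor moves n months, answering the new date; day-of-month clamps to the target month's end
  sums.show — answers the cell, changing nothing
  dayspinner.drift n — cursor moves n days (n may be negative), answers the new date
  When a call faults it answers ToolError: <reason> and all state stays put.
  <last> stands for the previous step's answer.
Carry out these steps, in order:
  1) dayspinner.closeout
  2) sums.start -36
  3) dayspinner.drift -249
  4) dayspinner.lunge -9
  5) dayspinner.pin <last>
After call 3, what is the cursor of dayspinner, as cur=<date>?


Answer: cur=1774-12-25

Derivation:
Step: dayspinner.closeout[]
Result: 1775-08-31
Step: sums.start[x=-36]
Result: -36
Step: dayspinner.drift[n=-249]
Result: 1774-12-25
Step: dayspinner.lunge[n=-9]
Result: 1774-03-25
Step: dayspinner.pin[d=<last>]
Result: 1774-03-25


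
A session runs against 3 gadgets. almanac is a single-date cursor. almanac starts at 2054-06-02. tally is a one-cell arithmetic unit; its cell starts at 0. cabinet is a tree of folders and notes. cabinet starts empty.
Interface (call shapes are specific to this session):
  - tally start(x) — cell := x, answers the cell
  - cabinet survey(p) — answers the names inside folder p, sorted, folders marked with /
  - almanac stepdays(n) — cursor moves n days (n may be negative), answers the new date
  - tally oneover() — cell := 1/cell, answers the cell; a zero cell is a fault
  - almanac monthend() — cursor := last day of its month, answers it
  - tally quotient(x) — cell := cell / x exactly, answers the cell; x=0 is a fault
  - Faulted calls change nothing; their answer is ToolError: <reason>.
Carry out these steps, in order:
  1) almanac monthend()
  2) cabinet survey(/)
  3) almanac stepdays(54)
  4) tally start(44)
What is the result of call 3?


> almanac monthend
:: 2054-06-30
> cabinet survey p→/
:: []
> almanac stepdays n→54
:: 2054-08-23
> tally start x→44
:: 44

Answer: 2054-08-23


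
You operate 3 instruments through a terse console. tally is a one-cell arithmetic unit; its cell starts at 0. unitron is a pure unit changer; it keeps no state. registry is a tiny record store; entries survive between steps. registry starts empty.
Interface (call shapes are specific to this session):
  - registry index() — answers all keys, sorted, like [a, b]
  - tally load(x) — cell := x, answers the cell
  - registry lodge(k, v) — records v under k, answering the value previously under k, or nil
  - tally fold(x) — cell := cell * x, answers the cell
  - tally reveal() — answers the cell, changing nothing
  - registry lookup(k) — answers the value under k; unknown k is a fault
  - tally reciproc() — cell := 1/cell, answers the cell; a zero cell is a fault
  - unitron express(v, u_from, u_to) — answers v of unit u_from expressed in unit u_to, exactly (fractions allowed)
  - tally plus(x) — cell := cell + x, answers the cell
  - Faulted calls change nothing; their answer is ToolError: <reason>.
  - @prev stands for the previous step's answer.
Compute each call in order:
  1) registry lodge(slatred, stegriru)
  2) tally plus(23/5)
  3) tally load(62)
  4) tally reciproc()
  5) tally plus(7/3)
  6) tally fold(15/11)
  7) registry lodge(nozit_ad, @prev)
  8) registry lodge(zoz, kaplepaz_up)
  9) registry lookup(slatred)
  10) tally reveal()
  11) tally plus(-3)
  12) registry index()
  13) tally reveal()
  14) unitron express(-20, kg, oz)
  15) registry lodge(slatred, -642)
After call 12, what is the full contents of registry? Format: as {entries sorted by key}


>> registry lodge(k→slatred, v→stegriru)
<< nil
>> tally plus(x→23/5)
<< 23/5
>> tally load(x→62)
<< 62
>> tally reciproc()
<< 1/62
>> tally plus(x→7/3)
<< 437/186
>> tally fold(x→15/11)
<< 2185/682
>> registry lodge(k→nozit_ad, v→@prev)
<< nil
>> registry lodge(k→zoz, v→kaplepaz_up)
<< nil
>> registry lookup(k→slatred)
<< stegriru
>> tally reveal()
<< 2185/682
>> tally plus(x→-3)
<< 139/682
>> registry index()
<< [nozit_ad, slatred, zoz]
>> tally reveal()
<< 139/682
>> unitron express(v→-20, u_from→kg, u_to→oz)
<< -32000000000/45359237
>> registry lodge(k→slatred, v→-642)
<< stegriru

Answer: {nozit_ad=2185/682, slatred=stegriru, zoz=kaplepaz_up}


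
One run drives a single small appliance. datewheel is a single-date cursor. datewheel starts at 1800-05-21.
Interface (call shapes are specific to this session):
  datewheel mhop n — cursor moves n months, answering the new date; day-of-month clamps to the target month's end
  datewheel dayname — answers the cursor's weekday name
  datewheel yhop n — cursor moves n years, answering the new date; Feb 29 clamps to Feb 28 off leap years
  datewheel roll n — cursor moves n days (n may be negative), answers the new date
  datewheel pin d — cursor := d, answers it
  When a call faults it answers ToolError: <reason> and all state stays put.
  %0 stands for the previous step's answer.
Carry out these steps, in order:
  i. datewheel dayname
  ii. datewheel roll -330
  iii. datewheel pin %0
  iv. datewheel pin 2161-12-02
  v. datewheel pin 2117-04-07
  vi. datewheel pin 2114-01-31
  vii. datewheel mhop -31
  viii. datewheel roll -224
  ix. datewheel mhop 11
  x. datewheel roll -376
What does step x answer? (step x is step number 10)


Answer: 2110-10-07

Derivation:
Act: datewheel dayname[]
Obs: Wednesday
Act: datewheel roll[n: -330]
Obs: 1799-06-25
Act: datewheel pin[d: %0]
Obs: 1799-06-25
Act: datewheel pin[d: 2161-12-02]
Obs: 2161-12-02
Act: datewheel pin[d: 2117-04-07]
Obs: 2117-04-07
Act: datewheel pin[d: 2114-01-31]
Obs: 2114-01-31
Act: datewheel mhop[n: -31]
Obs: 2111-06-30
Act: datewheel roll[n: -224]
Obs: 2110-11-18
Act: datewheel mhop[n: 11]
Obs: 2111-10-18
Act: datewheel roll[n: -376]
Obs: 2110-10-07


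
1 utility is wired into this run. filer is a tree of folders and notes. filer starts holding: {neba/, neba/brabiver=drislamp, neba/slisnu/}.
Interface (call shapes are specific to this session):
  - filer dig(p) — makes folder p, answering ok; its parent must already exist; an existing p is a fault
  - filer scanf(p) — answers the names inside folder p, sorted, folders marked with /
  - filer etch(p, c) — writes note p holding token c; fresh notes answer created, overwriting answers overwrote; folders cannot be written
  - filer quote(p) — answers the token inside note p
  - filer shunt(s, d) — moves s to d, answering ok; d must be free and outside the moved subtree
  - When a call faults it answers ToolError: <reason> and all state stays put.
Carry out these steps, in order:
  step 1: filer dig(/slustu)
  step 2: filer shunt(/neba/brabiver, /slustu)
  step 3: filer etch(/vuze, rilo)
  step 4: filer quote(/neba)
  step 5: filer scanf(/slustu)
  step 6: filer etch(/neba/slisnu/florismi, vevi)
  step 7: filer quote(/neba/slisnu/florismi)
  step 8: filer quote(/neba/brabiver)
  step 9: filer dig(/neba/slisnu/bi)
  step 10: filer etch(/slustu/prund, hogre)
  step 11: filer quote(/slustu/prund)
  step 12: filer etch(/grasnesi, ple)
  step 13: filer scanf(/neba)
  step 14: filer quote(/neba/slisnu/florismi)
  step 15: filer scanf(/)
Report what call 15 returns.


Answer: [grasnesi, neba/, slustu/, vuze]

Derivation:
Act: filer dig[p: /slustu]
Obs: ok
Act: filer shunt[s: /neba/brabiver; d: /slustu]
Obs: ToolError: exists
Act: filer etch[p: /vuze; c: rilo]
Obs: created
Act: filer quote[p: /neba]
Obs: ToolError: is a directory
Act: filer scanf[p: /slustu]
Obs: []
Act: filer etch[p: /neba/slisnu/florismi; c: vevi]
Obs: created
Act: filer quote[p: /neba/slisnu/florismi]
Obs: vevi
Act: filer quote[p: /neba/brabiver]
Obs: drislamp
Act: filer dig[p: /neba/slisnu/bi]
Obs: ok
Act: filer etch[p: /slustu/prund; c: hogre]
Obs: created
Act: filer quote[p: /slustu/prund]
Obs: hogre
Act: filer etch[p: /grasnesi; c: ple]
Obs: created
Act: filer scanf[p: /neba]
Obs: [brabiver, slisnu/]
Act: filer quote[p: /neba/slisnu/florismi]
Obs: vevi
Act: filer scanf[p: /]
Obs: [grasnesi, neba/, slustu/, vuze]


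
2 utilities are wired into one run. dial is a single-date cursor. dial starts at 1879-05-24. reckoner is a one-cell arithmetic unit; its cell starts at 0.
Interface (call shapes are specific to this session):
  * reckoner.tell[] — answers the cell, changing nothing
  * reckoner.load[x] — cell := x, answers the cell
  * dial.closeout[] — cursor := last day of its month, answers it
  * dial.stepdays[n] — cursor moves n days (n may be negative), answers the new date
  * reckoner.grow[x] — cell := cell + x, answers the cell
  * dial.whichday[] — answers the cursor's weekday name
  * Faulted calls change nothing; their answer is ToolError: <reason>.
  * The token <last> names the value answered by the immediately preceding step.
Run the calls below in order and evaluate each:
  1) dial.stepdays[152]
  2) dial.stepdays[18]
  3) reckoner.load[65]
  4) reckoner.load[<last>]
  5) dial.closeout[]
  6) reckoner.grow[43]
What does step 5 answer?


>>> dial.stepdays n='152'
= 1879-10-23
>>> dial.stepdays n='18'
= 1879-11-10
>>> reckoner.load x='65'
= 65
>>> reckoner.load x='<last>'
= 65
>>> dial.closeout
= 1879-11-30
>>> reckoner.grow x='43'
= 108

Answer: 1879-11-30


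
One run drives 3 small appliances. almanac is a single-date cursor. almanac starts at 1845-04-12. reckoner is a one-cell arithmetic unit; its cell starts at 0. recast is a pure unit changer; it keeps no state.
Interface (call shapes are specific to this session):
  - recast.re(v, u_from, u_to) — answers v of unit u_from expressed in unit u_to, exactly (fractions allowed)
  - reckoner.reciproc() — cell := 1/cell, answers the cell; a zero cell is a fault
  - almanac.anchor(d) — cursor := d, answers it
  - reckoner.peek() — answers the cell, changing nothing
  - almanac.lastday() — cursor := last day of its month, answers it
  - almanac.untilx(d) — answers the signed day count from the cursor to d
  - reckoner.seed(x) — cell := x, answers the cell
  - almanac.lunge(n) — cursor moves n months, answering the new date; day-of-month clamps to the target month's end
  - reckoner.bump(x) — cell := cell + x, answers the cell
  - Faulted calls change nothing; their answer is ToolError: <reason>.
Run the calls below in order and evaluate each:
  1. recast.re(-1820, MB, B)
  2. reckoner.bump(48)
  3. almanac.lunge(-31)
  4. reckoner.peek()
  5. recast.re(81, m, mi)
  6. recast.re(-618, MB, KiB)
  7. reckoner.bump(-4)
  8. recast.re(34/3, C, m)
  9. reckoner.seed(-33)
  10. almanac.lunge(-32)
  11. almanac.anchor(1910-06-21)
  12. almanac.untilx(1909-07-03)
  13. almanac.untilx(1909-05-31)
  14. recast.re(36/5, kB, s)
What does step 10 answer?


Answer: 1840-01-12

Derivation:
> re v→-1820 u_from→MB u_to→B
[out] -1820000000
> bump x→48
[out] 48
> lunge n→-31
[out] 1842-09-12
> peek
[out] 48
> re v→81 u_from→m u_to→mi
[out] 1125/22352
> re v→-618 u_from→MB u_to→KiB
[out] -4828125/8
> bump x→-4
[out] 44
> re v→34/3 u_from→C u_to→m
[out] ToolError: incompatible units
> seed x→-33
[out] -33
> lunge n→-32
[out] 1840-01-12
> anchor d→1910-06-21
[out] 1910-06-21
> untilx d→1909-07-03
[out] -353
> untilx d→1909-05-31
[out] -386
> re v→36/5 u_from→kB u_to→s
[out] ToolError: incompatible units


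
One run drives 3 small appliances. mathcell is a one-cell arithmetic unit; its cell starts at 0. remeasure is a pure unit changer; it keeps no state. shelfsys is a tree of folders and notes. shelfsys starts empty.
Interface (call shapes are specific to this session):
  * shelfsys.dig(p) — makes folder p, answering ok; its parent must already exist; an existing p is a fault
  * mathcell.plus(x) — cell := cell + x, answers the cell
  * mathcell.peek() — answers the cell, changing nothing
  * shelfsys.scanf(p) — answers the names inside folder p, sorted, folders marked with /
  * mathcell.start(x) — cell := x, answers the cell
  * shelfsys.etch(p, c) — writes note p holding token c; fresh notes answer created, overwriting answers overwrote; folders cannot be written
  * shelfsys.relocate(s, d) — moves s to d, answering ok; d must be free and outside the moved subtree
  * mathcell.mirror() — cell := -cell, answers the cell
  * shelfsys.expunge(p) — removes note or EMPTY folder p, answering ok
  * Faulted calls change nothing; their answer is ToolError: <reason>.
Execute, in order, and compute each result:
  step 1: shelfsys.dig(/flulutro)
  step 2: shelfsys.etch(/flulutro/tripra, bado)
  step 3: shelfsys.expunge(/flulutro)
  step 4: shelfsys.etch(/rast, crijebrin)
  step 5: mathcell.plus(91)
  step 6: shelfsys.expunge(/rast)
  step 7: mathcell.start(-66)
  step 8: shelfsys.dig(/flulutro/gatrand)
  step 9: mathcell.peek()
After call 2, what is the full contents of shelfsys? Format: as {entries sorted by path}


Answer: {flulutro/, flulutro/tripra=bado}

Derivation:
→ shelfsys.dig(p: /flulutro)
← ok
→ shelfsys.etch(p: /flulutro/tripra, c: bado)
← created
→ shelfsys.expunge(p: /flulutro)
← ToolError: not empty
→ shelfsys.etch(p: /rast, c: crijebrin)
← created
→ mathcell.plus(x: 91)
← 91
→ shelfsys.expunge(p: /rast)
← ok
→ mathcell.start(x: -66)
← -66
→ shelfsys.dig(p: /flulutro/gatrand)
← ok
→ mathcell.peek()
← -66


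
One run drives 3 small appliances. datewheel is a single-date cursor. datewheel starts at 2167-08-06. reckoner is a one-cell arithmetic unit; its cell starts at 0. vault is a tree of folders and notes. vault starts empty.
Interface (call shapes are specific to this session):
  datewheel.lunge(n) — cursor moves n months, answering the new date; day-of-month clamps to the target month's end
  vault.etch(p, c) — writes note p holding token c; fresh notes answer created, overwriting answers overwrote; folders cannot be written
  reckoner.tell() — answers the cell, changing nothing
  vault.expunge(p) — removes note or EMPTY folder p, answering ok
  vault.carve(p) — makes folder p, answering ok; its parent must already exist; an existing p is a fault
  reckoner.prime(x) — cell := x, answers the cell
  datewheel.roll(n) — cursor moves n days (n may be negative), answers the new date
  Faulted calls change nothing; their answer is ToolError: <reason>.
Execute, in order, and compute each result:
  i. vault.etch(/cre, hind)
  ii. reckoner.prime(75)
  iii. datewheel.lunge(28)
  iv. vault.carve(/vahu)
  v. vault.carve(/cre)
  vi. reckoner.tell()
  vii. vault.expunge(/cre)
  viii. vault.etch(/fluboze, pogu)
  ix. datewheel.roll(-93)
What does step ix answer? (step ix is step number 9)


Answer: 2169-09-04

Derivation:
% 1. vault.etch(p=/cre, c=hind) == created
% 2. reckoner.prime(x=75) == 75
% 3. datewheel.lunge(n=28) == 2169-12-06
% 4. vault.carve(p=/vahu) == ok
% 5. vault.carve(p=/cre) == ToolError: exists
% 6. reckoner.tell() == 75
% 7. vault.expunge(p=/cre) == ok
% 8. vault.etch(p=/fluboze, c=pogu) == created
% 9. datewheel.roll(n=-93) == 2169-09-04


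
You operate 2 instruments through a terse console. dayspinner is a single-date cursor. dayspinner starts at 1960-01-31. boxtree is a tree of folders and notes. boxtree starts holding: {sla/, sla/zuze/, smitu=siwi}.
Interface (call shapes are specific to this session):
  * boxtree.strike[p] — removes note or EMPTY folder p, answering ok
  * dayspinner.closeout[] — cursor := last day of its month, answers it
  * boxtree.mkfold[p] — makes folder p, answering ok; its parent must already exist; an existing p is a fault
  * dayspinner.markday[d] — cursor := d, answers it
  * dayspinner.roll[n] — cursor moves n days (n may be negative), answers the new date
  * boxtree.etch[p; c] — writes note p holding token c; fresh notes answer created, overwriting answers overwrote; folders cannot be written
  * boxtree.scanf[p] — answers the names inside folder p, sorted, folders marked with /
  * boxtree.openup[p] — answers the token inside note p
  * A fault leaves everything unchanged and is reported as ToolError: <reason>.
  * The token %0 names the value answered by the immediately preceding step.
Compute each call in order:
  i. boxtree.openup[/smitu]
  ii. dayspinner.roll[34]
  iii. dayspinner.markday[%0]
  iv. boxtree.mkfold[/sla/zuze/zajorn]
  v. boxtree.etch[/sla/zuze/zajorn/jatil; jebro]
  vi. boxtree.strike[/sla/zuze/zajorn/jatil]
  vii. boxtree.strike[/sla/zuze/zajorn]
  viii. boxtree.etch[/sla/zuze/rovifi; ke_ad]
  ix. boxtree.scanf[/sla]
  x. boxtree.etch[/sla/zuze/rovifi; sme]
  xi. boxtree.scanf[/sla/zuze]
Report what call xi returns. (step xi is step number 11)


Calling boxtree.openup using /smitu, → siwi.
Using dayspinner.roll using 34, yielding 1960-03-05.
Calling dayspinner.markday using %0, and get 1960-03-05.
Next I call boxtree.mkfold using /sla/zuze/zajorn, giving ok.
Next I call boxtree.etch using /sla/zuze/zajorn/jatil, jebro, which returns created.
Using boxtree.strike using /sla/zuze/zajorn/jatil, → ok.
I try boxtree.strike using /sla/zuze/zajorn, giving ok.
I invoke boxtree.etch using /sla/zuze/rovifi, ke_ad: created.
I run boxtree.scanf using /sla, and observe [zuze/].
I call boxtree.etch using /sla/zuze/rovifi, sme, yielding overwrote.
Now I run boxtree.scanf using /sla/zuze, → [rovifi].

Answer: [rovifi]


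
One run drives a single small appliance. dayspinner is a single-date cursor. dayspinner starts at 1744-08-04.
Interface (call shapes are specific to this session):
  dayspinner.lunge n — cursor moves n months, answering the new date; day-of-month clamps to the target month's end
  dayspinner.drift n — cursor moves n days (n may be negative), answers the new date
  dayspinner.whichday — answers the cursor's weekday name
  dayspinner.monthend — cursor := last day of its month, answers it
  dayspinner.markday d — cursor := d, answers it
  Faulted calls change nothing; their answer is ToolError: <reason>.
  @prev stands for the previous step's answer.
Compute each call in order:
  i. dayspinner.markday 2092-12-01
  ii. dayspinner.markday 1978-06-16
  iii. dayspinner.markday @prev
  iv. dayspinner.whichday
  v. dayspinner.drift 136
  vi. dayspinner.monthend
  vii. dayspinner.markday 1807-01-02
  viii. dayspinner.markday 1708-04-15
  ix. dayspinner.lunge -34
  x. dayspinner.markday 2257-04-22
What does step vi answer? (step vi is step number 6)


# 1. dayspinner.markday(d→2092-12-01) == 2092-12-01
# 2. dayspinner.markday(d→1978-06-16) == 1978-06-16
# 3. dayspinner.markday(d→@prev) == 1978-06-16
# 4. dayspinner.whichday() == Friday
# 5. dayspinner.drift(n→136) == 1978-10-30
# 6. dayspinner.monthend() == 1978-10-31
# 7. dayspinner.markday(d→1807-01-02) == 1807-01-02
# 8. dayspinner.markday(d→1708-04-15) == 1708-04-15
# 9. dayspinner.lunge(n→-34) == 1705-06-15
# 10. dayspinner.markday(d→2257-04-22) == 2257-04-22

Answer: 1978-10-31


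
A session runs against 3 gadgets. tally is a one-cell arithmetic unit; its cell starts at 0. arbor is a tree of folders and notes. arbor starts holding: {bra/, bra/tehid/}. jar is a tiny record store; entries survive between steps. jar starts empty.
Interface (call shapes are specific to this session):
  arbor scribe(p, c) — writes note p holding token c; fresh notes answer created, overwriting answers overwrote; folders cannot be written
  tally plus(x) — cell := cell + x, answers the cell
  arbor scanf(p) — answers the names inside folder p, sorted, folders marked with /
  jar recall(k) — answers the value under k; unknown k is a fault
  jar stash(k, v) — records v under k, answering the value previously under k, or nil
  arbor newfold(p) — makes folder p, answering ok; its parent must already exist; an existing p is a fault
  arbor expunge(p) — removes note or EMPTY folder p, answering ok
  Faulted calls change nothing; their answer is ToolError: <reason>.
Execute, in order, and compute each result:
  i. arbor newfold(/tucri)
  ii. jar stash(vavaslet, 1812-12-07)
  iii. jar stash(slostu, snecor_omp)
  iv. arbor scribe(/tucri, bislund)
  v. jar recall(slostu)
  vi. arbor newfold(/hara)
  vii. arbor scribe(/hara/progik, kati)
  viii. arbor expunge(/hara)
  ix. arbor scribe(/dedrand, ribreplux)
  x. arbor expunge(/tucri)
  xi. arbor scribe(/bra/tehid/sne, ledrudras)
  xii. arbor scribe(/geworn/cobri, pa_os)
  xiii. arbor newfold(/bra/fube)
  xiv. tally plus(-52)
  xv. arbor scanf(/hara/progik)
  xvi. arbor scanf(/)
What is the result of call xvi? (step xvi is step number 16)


Answer: [bra/, dedrand, hara/]

Derivation:
I invoke arbor newfold on p→/tucri: ok.
Calling jar stash on k→vavaslet, v→1812-12-07, and see nil.
I call jar stash on k→slostu, v→snecor_omp, giving nil.
I invoke arbor scribe on p→/tucri, c→bislund, — result: ToolError: is a directory.
I use jar recall on k→slostu, and get snecor_omp.
Using arbor newfold on p→/hara, giving ok.
Then arbor scribe on p→/hara/progik, c→kati, yielding created.
Invoking arbor expunge on p→/hara: ToolError: not empty.
I try arbor scribe on p→/dedrand, c→ribreplux, and observe created.
I call arbor expunge on p→/tucri, and see ok.
I run arbor scribe on p→/bra/tehid/sne, c→ledrudras, → created.
I try arbor scribe on p→/geworn/cobri, c→pa_os, which returns ToolError: no parent.
Calling arbor newfold on p→/bra/fube, and observe ok.
Next I call tally plus on x→-52, and see -52.
I run arbor scanf on p→/hara/progik, giving ToolError: not a directory.
Calling arbor scanf on p→/, which returns [bra/, dedrand, hara/].


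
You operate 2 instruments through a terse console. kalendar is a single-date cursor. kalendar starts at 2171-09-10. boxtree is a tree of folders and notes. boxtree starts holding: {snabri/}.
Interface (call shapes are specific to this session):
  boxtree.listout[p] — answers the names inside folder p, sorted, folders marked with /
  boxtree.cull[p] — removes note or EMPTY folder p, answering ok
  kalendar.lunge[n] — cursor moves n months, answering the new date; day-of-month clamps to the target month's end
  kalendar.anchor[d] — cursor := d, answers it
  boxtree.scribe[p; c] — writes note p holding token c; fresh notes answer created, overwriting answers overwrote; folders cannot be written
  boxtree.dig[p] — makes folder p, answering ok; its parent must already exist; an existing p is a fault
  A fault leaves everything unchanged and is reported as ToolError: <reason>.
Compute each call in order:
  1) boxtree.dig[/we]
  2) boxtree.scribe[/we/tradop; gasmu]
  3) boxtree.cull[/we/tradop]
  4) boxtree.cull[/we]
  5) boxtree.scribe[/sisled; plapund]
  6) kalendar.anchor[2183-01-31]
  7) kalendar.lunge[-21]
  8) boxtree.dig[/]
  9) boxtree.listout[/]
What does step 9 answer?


·→ boxtree.dig(p=/we)
·← ok
·→ boxtree.scribe(p=/we/tradop, c=gasmu)
·← created
·→ boxtree.cull(p=/we/tradop)
·← ok
·→ boxtree.cull(p=/we)
·← ok
·→ boxtree.scribe(p=/sisled, c=plapund)
·← created
·→ kalendar.anchor(d=2183-01-31)
·← 2183-01-31
·→ kalendar.lunge(n=-21)
·← 2181-04-30
·→ boxtree.dig(p=/)
·← ToolError: exists
·→ boxtree.listout(p=/)
·← [sisled, snabri/]

Answer: [sisled, snabri/]


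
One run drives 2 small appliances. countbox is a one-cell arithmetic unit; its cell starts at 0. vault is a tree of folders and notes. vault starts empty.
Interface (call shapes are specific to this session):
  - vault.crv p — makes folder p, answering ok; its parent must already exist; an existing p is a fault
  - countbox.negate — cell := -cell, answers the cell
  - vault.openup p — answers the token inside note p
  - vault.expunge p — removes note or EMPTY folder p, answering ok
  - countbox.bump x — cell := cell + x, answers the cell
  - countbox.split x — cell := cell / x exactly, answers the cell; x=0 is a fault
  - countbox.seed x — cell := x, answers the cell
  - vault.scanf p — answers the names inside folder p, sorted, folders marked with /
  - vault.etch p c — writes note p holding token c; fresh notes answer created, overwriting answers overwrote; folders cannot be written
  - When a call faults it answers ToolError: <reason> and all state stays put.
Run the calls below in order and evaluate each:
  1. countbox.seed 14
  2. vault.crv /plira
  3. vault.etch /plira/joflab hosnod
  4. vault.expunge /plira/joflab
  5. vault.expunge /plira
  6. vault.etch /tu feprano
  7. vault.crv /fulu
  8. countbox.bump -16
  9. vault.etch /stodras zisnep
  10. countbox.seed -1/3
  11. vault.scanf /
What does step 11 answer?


>> countbox.seed(x='14')
<< 14
>> vault.crv(p='/plira')
<< ok
>> vault.etch(p='/plira/joflab', c='hosnod')
<< created
>> vault.expunge(p='/plira/joflab')
<< ok
>> vault.expunge(p='/plira')
<< ok
>> vault.etch(p='/tu', c='feprano')
<< created
>> vault.crv(p='/fulu')
<< ok
>> countbox.bump(x='-16')
<< -2
>> vault.etch(p='/stodras', c='zisnep')
<< created
>> countbox.seed(x='-1/3')
<< -1/3
>> vault.scanf(p='/')
<< [fulu/, stodras, tu]

Answer: [fulu/, stodras, tu]


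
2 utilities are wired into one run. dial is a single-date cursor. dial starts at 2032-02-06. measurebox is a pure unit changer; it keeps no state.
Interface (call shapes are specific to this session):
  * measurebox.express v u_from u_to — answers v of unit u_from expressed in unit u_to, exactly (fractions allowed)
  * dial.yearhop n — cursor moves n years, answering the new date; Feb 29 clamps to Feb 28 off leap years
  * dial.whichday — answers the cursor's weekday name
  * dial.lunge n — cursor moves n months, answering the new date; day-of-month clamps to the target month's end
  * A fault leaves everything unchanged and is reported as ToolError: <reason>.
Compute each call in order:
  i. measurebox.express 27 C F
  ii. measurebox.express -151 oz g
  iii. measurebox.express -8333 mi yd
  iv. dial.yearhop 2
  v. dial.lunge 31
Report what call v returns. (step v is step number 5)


Answer: 2036-09-06

Derivation:
-- express(27, C, F) == 403/5
-- express(-151, oz, g) == -6849244787/1600000
-- express(-8333, mi, yd) == -14666080
-- yearhop(2) == 2034-02-06
-- lunge(31) == 2036-09-06


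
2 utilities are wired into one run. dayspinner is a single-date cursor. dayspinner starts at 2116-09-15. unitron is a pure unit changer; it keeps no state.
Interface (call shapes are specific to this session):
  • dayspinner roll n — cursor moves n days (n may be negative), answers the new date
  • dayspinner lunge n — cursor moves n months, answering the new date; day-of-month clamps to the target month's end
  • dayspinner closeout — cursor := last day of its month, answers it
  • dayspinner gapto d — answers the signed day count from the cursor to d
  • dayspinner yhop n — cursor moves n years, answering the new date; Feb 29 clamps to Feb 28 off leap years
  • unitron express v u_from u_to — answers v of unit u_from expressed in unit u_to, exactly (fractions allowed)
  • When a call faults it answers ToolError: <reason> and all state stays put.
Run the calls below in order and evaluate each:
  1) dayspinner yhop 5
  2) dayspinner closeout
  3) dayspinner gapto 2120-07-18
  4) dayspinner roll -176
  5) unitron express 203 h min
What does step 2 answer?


Answer: 2121-09-30

Derivation:
>>> dayspinner yhop n: 5
:: 2121-09-15
>>> dayspinner closeout
:: 2121-09-30
>>> dayspinner gapto d: 2120-07-18
:: -439
>>> dayspinner roll n: -176
:: 2121-04-07
>>> unitron express v: 203 u_from: h u_to: min
:: 12180


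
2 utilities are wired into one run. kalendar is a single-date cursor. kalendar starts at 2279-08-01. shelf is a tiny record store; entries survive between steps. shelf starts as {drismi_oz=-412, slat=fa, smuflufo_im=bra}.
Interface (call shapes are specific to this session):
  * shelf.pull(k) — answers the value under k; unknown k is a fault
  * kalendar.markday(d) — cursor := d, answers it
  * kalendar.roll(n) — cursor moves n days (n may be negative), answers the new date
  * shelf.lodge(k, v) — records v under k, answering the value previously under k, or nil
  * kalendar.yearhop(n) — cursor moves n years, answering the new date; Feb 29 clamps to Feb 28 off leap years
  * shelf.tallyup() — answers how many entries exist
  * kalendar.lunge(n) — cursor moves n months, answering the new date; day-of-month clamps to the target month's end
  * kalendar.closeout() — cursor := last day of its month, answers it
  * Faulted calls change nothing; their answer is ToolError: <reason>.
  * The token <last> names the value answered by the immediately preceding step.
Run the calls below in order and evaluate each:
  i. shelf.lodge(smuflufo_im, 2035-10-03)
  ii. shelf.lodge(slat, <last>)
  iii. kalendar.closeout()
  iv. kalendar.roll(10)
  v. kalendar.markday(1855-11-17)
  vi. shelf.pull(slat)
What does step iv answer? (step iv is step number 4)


Answer: 2279-09-10

Derivation:
Step: shelf.lodge[k: smuflufo_im; v: 2035-10-03]
Result: bra
Step: shelf.lodge[k: slat; v: <last>]
Result: fa
Step: kalendar.closeout[]
Result: 2279-08-31
Step: kalendar.roll[n: 10]
Result: 2279-09-10
Step: kalendar.markday[d: 1855-11-17]
Result: 1855-11-17
Step: shelf.pull[k: slat]
Result: bra


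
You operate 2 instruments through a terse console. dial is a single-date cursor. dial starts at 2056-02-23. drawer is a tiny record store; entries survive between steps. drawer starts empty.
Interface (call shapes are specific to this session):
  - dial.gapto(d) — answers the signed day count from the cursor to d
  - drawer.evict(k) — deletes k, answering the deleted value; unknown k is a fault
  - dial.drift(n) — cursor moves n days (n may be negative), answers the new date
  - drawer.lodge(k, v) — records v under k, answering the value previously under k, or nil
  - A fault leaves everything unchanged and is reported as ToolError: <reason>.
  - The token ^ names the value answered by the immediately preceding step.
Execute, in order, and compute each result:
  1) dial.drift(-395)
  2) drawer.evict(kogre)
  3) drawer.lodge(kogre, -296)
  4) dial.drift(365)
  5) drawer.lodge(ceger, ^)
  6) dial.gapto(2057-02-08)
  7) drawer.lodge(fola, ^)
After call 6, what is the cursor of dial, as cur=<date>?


# dial.drift(-395) -> 2055-01-24
# drawer.evict(kogre) -> ToolError: no such key kogre
# drawer.lodge(kogre, -296) -> nil
# dial.drift(365) -> 2056-01-24
# drawer.lodge(ceger, ^) -> nil
# dial.gapto(2057-02-08) -> 381
# drawer.lodge(fola, ^) -> nil

Answer: cur=2056-01-24
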